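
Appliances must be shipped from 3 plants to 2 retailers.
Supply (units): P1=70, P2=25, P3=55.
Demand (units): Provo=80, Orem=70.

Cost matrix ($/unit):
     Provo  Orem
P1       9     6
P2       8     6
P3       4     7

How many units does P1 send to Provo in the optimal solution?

0

Solving gives:
  P1–Orem: 70 × $6 = $420
  P2–Provo: 25 × $8 = $200
  P3–Provo: 55 × $4 = $220
Total cost = $840.
The route P1→Provo is not used.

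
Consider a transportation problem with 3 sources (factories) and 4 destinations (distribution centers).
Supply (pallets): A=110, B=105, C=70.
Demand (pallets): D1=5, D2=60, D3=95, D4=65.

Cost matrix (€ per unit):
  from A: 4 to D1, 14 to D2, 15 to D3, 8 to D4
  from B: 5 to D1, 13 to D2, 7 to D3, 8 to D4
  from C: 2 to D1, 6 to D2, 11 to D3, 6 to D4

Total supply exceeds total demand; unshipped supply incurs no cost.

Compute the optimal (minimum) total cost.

1545

A cheapest plan:
  A->D1: 5 × €4 = €20
  A->D4: 55 × €8 = €440
  B->D3: 95 × €7 = €665
  C->D2: 60 × €6 = €360
  C->D4: 10 × €6 = €60
Total = 20 + 440 + 665 + 360 + 60 = €1545.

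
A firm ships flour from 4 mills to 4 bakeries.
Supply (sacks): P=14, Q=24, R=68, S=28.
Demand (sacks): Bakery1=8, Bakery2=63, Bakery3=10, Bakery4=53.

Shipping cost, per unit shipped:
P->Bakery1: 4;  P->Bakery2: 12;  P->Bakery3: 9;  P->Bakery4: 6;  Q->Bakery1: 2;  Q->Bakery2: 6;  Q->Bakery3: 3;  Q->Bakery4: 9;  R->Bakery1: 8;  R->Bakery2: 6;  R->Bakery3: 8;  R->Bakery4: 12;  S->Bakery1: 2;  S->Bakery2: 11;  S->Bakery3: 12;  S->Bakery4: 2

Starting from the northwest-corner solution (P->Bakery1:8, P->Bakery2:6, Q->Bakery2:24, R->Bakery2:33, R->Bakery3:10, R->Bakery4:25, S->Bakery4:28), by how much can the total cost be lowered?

204

Current plan cost = 8·4 + 6·12 + 24·6 + 33·6 + 10·8 + 25·12 + 28·2 = 882.
Optimal plan:
  P to Bakery4: 14 × 6 = 84
  Q to Bakery1: 8 × 2 = 16
  Q to Bakery3: 10 × 3 = 30
  Q to Bakery4: 6 × 9 = 54
  R to Bakery2: 63 × 6 = 378
  R to Bakery4: 5 × 12 = 60
  S to Bakery4: 28 × 2 = 56
Optimal cost = 678.
Saving = 882 − 678 = 204.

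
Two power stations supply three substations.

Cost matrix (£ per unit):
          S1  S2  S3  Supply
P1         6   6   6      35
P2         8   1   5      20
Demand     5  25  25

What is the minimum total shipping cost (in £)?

One minimum-cost allocation:
  P1->S1: 5 × £6 = £30
  P1->S2: 5 × £6 = £30
  P1->S3: 25 × £6 = £150
  P2->S2: 20 × £1 = £20
Total = 30 + 30 + 150 + 20 = £230.
(Supply check: P1 ships 35; P2 ships 20.)

230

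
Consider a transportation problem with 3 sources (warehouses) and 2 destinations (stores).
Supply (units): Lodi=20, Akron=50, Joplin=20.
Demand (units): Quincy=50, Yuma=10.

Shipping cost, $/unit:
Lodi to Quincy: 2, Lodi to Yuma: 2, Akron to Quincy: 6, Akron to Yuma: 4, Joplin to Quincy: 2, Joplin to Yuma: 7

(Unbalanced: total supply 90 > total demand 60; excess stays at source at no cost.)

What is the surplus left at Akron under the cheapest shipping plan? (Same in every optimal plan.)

30

An optimal plan:
  Lodi->Quincy: 20 × $2 = $40
  Akron->Quincy: 10 × $6 = $60
  Akron->Yuma: 10 × $4 = $40
  Joplin->Quincy: 20 × $2 = $40
Total cost = $180.
Akron ships 20 of its 50, leaving 30.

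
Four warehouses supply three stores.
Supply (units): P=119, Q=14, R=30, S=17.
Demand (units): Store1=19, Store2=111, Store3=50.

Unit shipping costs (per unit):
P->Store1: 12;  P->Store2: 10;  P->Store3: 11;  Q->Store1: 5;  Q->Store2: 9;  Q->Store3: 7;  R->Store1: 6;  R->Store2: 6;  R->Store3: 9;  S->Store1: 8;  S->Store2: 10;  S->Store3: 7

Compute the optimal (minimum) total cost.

1592

Optimal allocation:
  P–Store2: 86 units
  P–Store3: 33 units
  Q–Store1: 14 units
  R–Store1: 5 units
  R–Store2: 25 units
  S–Store3: 17 units
Total cost = 1592.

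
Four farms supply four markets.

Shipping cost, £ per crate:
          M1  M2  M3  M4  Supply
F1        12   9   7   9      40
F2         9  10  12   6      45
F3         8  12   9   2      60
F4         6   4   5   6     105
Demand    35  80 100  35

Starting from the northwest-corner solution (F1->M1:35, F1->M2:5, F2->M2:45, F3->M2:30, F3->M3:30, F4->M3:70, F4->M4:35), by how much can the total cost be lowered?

660

Current plan cost = 35·12 + 5·9 + 45·10 + 30·12 + 30·9 + 70·5 + 35·6 = £2105.
Optimal plan:
  F1–M3: 40 × £7 = £280
  F2–M1: 35 × £9 = £315
  F2–M2: 10 × £10 = £100
  F3–M3: 25 × £9 = £225
  F3–M4: 35 × £2 = £70
  F4–M2: 70 × £4 = £280
  F4–M3: 35 × £5 = £175
Optimal cost = £1445.
Saving = 2105 − 1445 = £660.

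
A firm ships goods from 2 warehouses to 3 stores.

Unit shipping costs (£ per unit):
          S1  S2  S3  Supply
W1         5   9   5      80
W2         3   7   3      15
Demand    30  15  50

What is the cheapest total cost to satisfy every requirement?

505

A cheapest plan:
  W1–S1: 15 units
  W1–S2: 15 units
  W1–S3: 50 units
  W2–S1: 15 units
Total cost = £505.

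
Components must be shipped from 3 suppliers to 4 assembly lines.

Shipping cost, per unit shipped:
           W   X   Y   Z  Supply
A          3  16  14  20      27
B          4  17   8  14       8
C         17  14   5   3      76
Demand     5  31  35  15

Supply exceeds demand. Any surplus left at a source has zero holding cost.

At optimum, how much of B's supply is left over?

Minimum-cost shipments:
  A→W: 5 × 3 = 15
  A→X: 5 × 16 = 80
  C→X: 26 × 14 = 364
  C→Y: 35 × 5 = 175
  C→Z: 15 × 3 = 45
Total cost = 679.
B ships 0 of its 8, leaving 8.

8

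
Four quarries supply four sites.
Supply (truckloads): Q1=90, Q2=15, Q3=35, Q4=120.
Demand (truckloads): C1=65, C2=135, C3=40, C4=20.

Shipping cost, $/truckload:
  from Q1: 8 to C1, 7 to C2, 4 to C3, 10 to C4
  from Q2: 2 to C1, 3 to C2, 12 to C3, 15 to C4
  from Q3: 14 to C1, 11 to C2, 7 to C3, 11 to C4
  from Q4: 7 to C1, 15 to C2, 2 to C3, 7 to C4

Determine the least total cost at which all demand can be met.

1695

One minimum-cost allocation:
  Q1 to C2: 90 × $7 = $630
  Q2 to C1: 5 × $2 = $10
  Q2 to C2: 10 × $3 = $30
  Q3 to C2: 35 × $11 = $385
  Q4 to C1: 60 × $7 = $420
  Q4 to C3: 40 × $2 = $80
  Q4 to C4: 20 × $7 = $140
Total = 630 + 10 + 30 + 385 + 420 + 80 + 140 = $1695.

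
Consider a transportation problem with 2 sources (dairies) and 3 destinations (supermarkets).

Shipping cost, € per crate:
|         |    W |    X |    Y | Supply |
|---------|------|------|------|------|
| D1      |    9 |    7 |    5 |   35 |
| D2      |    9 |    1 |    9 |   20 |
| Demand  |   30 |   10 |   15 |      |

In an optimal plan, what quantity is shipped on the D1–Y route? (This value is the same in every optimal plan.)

15

Solving gives:
  D1→W: 20 × €9 = €180
  D1→Y: 15 × €5 = €75
  D2→W: 10 × €9 = €90
  D2→X: 10 × €1 = €10
Total cost = €355.
So D1→Y carries 15 crates.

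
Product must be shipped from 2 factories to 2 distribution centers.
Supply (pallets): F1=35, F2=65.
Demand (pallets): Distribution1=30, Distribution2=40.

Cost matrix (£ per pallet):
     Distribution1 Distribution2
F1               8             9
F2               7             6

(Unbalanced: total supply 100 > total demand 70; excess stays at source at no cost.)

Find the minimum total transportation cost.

455

A cheapest plan:
  F1 to Distribution1: 5 × £8 = £40
  F2 to Distribution1: 25 × £7 = £175
  F2 to Distribution2: 40 × £6 = £240
Total = 40 + 175 + 240 = £455.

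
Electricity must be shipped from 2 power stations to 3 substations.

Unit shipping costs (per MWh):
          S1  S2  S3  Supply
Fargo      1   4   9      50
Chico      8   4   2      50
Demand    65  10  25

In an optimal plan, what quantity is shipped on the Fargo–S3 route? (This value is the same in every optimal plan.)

0

Optimal shipments:
  Fargo–S1: 50 × 1 = 50
  Chico–S1: 15 × 8 = 120
  Chico–S2: 10 × 4 = 40
  Chico–S3: 25 × 2 = 50
Total cost = 260.
The route Fargo→S3 is not used.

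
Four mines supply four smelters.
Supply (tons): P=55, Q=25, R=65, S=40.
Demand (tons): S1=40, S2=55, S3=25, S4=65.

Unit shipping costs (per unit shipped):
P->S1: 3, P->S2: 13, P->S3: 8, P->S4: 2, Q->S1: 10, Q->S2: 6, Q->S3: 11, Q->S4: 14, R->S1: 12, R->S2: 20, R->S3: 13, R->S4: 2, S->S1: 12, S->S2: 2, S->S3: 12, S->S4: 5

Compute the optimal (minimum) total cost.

A cheapest plan:
  P to S1: 40 tons
  P to S3: 15 tons
  Q to S2: 15 tons
  Q to S3: 10 tons
  R to S4: 65 tons
  S to S2: 40 tons
Total cost = 650.

650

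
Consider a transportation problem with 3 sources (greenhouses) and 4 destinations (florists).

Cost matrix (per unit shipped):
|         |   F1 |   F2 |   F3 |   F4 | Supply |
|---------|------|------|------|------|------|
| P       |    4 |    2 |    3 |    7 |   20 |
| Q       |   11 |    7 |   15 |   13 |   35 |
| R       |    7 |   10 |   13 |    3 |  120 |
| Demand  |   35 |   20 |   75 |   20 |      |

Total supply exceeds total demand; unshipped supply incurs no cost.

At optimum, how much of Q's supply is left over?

15

Minimum-cost shipments:
  P–F3: 20 bunches
  Q–F2: 20 bunches
  R–F1: 35 bunches
  R–F3: 55 bunches
  R–F4: 20 bunches
Total cost = 1220.
Q ships 20 of its 35, leaving 15.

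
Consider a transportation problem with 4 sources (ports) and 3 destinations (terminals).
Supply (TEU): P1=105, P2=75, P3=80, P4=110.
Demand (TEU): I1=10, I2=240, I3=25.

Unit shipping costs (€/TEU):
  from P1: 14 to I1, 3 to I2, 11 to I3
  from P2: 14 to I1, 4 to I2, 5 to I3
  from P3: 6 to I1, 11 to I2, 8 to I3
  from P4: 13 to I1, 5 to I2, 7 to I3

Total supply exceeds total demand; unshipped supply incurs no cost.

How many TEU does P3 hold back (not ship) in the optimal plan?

70

Minimum-cost shipments:
  P1→I2: 105 × €3 = €315
  P2→I2: 50 × €4 = €200
  P2→I3: 25 × €5 = €125
  P3→I1: 10 × €6 = €60
  P4→I2: 85 × €5 = €425
Total cost = €1125.
P3 ships 10 of its 80, leaving 70.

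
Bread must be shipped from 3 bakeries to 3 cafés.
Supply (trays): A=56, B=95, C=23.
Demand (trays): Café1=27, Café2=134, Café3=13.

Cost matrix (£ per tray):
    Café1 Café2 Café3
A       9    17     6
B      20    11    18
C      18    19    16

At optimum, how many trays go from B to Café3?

Solving gives:
  A->Café1: 27 × £9 = £243
  A->Café2: 16 × £17 = £272
  A->Café3: 13 × £6 = £78
  B->Café2: 95 × £11 = £1045
  C->Café2: 23 × £19 = £437
Total cost = £2075.
The route B→Café3 is not used.

0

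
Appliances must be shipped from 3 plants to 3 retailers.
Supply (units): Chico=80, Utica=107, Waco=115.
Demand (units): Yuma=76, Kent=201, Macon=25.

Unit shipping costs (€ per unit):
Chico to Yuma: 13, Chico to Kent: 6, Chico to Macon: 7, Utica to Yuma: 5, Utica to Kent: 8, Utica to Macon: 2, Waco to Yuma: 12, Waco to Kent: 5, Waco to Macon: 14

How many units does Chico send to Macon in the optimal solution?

0

The minimum-cost plan:
  Chico->Kent: 80 × €6 = €480
  Utica->Yuma: 76 × €5 = €380
  Utica->Kent: 6 × €8 = €48
  Utica->Macon: 25 × €2 = €50
  Waco->Kent: 115 × €5 = €575
Total cost = €1533.
The route Chico→Macon is not used.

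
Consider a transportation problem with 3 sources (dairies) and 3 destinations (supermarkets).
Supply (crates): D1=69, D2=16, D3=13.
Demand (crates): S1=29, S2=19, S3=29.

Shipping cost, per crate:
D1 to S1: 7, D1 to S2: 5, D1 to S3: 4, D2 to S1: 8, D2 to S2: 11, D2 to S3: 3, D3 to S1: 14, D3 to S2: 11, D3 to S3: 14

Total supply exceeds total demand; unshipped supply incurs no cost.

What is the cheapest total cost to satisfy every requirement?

One minimum-cost allocation:
  D1–S1: 29 crates
  D1–S2: 19 crates
  D1–S3: 13 crates
  D2–S3: 16 crates
Total cost = 398.

398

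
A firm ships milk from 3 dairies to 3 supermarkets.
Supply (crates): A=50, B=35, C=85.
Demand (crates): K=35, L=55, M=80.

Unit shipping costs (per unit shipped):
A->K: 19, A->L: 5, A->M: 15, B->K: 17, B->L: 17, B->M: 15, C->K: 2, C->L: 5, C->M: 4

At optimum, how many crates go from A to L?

50

Optimal shipments:
  A→L: 50 crates
  B→M: 35 crates
  C→K: 35 crates
  C→L: 5 crates
  C→M: 45 crates
Total cost = 1050.
So A→L carries 50 crates.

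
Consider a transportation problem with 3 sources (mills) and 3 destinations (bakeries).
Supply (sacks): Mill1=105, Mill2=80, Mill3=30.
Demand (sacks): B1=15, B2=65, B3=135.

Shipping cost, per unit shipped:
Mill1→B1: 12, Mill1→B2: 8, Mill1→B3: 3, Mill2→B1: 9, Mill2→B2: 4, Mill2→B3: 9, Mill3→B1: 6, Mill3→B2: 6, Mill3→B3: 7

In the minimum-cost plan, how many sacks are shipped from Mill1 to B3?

Optimal shipments:
  Mill1–B3: 105 sacks
  Mill2–B2: 65 sacks
  Mill2–B3: 15 sacks
  Mill3–B1: 15 sacks
  Mill3–B3: 15 sacks
Total cost = 905.
So Mill1→B3 carries 105 sacks.

105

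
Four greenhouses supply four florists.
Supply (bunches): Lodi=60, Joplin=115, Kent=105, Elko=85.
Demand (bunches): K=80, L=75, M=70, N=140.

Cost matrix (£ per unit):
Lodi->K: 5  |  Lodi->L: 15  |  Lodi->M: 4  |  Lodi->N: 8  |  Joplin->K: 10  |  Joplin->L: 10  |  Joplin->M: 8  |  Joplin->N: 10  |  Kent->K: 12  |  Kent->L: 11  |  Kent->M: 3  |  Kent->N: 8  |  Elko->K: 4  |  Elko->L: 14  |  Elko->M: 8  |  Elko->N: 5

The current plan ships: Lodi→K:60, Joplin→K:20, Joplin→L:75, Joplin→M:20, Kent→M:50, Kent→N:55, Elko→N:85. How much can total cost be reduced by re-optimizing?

80

Current plan cost = 60·5 + 20·10 + 75·10 + 20·8 + 50·3 + 55·8 + 85·5 = £2425.
Optimal plan:
  Lodi→K: 60 bunches
  Joplin→L: 75 bunches
  Joplin→N: 40 bunches
  Kent→M: 70 bunches
  Kent→N: 35 bunches
  Elko→K: 20 bunches
  Elko→N: 65 bunches
Optimal cost = £2345.
Saving = 2425 − 2345 = £80.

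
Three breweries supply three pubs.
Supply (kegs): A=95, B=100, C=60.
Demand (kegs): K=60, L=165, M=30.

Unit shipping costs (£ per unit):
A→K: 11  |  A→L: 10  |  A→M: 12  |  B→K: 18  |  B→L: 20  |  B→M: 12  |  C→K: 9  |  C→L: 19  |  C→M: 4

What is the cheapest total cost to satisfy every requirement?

A cheapest plan:
  A->L: 95 kegs
  B->L: 70 kegs
  B->M: 30 kegs
  C->K: 60 kegs
Total cost = £3250.

3250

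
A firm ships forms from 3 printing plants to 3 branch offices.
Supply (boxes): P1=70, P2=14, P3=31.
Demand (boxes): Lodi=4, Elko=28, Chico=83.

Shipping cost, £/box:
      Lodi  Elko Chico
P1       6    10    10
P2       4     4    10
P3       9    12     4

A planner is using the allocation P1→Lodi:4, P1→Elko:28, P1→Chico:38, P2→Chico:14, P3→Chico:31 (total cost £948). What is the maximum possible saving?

84

Current plan cost = 4·6 + 28·10 + 38·10 + 14·10 + 31·4 = £948.
Optimal plan:
  P1→Lodi: 4 × £6 = £24
  P1→Elko: 14 × £10 = £140
  P1→Chico: 52 × £10 = £520
  P2→Elko: 14 × £4 = £56
  P3→Chico: 31 × £4 = £124
Optimal cost = £864.
Saving = 948 − 864 = £84.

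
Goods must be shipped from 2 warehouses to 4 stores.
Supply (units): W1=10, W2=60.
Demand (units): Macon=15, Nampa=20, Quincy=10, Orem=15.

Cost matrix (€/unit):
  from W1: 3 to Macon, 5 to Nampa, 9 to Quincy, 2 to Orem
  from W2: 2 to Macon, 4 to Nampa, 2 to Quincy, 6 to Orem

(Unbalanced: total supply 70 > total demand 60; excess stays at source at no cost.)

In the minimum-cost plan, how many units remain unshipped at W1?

0

An optimal plan:
  W1->Orem: 10 × €2 = €20
  W2->Macon: 15 × €2 = €30
  W2->Nampa: 20 × €4 = €80
  W2->Quincy: 10 × €2 = €20
  W2->Orem: 5 × €6 = €30
Total cost = €180.
W1 ships 10 of its 10, leaving 0.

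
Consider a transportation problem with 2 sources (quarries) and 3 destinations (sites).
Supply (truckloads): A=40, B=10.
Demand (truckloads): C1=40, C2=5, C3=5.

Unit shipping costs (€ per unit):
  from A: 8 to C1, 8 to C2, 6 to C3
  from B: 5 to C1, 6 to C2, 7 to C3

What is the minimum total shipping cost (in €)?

A cheapest plan:
  A->C1: 30 truckloads
  A->C2: 5 truckloads
  A->C3: 5 truckloads
  B->C1: 10 truckloads
Total cost = €360.

360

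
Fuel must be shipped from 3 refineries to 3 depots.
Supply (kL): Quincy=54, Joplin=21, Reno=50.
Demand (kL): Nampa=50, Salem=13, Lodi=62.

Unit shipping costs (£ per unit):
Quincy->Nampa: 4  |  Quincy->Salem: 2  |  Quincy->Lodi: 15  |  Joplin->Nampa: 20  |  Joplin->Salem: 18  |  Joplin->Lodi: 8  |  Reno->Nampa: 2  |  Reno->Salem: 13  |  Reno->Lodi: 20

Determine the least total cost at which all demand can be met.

One minimum-cost allocation:
  Quincy→Salem: 13 × £2 = £26
  Quincy→Lodi: 41 × £15 = £615
  Joplin→Lodi: 21 × £8 = £168
  Reno→Nampa: 50 × £2 = £100
Total = 26 + 615 + 168 + 100 = £909.

909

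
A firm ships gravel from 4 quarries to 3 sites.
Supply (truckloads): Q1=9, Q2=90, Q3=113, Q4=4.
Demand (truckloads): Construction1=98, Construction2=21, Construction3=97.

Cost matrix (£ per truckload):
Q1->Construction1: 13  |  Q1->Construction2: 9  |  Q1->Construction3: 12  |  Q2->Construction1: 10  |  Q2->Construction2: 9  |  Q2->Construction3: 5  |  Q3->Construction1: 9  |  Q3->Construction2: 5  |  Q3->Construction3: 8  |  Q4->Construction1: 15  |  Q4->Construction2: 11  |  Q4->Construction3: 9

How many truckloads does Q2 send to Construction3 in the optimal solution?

The minimum-cost plan:
  Q1–Construction2: 9 × £9 = £81
  Q2–Construction3: 90 × £5 = £450
  Q3–Construction1: 98 × £9 = £882
  Q3–Construction2: 12 × £5 = £60
  Q3–Construction3: 3 × £8 = £24
  Q4–Construction3: 4 × £9 = £36
Total cost = £1533.
So Q2→Construction3 carries 90 truckloads.

90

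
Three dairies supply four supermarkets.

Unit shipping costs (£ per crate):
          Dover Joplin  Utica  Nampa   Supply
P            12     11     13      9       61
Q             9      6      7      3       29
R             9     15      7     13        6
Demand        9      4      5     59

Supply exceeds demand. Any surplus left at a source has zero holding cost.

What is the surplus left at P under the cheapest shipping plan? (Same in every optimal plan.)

An optimal plan:
  P→Dover: 8 × £12 = £96
  P→Joplin: 4 × £11 = £44
  P→Nampa: 30 × £9 = £270
  Q→Nampa: 29 × £3 = £87
  R→Dover: 1 × £9 = £9
  R→Utica: 5 × £7 = £35
Total cost = £541.
P ships 42 of its 61, leaving 19.

19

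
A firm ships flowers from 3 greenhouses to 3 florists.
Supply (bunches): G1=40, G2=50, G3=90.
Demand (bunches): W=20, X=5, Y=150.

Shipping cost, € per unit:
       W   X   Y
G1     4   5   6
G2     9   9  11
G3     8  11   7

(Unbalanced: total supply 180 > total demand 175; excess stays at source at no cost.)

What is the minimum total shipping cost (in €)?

1315

An optimal shipping plan:
  G1→Y: 40 × €6 = €240
  G2→W: 20 × €9 = €180
  G2→X: 5 × €9 = €45
  G2→Y: 20 × €11 = €220
  G3→Y: 90 × €7 = €630
Total = 240 + 180 + 45 + 220 + 630 = €1315.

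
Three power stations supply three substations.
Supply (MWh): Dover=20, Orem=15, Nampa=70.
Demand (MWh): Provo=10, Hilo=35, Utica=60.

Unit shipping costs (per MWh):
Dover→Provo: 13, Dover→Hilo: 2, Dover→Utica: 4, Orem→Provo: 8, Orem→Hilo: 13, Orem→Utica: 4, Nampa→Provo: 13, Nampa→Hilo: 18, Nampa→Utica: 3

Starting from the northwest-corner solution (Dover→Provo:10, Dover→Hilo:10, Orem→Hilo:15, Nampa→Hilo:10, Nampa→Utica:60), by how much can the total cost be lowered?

160

Current plan cost = 10·13 + 10·2 + 15·13 + 10·18 + 60·3 = 705.
Optimal plan:
  Dover–Hilo: 20 × 2 = 40
  Orem–Hilo: 15 × 13 = 195
  Nampa–Provo: 10 × 13 = 130
  Nampa–Utica: 60 × 3 = 180
Optimal cost = 545.
Saving = 705 − 545 = 160.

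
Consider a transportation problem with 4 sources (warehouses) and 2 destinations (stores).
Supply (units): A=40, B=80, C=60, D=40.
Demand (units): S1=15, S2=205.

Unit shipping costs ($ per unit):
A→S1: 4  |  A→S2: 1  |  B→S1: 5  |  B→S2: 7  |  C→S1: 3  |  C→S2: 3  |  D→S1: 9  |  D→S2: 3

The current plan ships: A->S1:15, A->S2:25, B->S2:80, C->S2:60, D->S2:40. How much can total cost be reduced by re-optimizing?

75

Current plan cost = 15·4 + 25·1 + 80·7 + 60·3 + 40·3 = $945.
Optimal plan:
  A->S2: 40 units
  B->S1: 15 units
  B->S2: 65 units
  C->S2: 60 units
  D->S2: 40 units
Optimal cost = $870.
Saving = 945 − 870 = $75.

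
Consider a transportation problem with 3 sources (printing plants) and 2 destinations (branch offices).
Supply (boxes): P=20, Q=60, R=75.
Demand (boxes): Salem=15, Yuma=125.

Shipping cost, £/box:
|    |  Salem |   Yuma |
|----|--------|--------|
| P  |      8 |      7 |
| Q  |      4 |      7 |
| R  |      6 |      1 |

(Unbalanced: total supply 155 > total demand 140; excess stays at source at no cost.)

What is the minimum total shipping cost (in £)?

485

One minimum-cost allocation:
  P→Yuma: 20 boxes
  Q→Salem: 15 boxes
  Q→Yuma: 30 boxes
  R→Yuma: 75 boxes
Total cost = £485.
(Supply check: P ships 20; Q ships 45; R ships 75.)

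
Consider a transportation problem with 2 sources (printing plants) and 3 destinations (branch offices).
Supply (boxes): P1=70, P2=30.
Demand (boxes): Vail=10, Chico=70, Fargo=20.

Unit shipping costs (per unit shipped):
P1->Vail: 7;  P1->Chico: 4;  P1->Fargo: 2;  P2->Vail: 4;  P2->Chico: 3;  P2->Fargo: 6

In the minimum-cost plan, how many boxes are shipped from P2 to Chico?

Optimal shipments:
  P1->Chico: 50 × 4 = 200
  P1->Fargo: 20 × 2 = 40
  P2->Vail: 10 × 4 = 40
  P2->Chico: 20 × 3 = 60
Total cost = 340.
So P2→Chico carries 20 boxes.

20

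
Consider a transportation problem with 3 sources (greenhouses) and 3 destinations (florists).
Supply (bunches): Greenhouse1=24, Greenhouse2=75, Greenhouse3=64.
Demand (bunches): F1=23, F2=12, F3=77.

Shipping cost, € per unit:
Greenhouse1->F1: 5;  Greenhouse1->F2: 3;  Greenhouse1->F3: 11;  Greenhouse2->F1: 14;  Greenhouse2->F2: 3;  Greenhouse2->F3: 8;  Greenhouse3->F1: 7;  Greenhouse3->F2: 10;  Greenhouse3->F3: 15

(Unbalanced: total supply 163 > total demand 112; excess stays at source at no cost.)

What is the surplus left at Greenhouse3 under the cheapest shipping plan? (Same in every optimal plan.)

Minimum-cost shipments:
  Greenhouse1–F1: 10 bunches
  Greenhouse1–F2: 12 bunches
  Greenhouse1–F3: 2 bunches
  Greenhouse2–F3: 75 bunches
  Greenhouse3–F1: 13 bunches
Total cost = €799.
Greenhouse3 ships 13 of its 64, leaving 51.

51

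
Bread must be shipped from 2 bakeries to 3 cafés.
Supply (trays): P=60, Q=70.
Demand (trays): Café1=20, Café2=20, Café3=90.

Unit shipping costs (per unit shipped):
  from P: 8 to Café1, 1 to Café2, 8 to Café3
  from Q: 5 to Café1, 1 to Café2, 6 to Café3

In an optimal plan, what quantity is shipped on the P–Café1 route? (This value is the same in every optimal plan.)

The minimum-cost plan:
  P–Café2: 20 × 1 = 20
  P–Café3: 40 × 8 = 320
  Q–Café1: 20 × 5 = 100
  Q–Café3: 50 × 6 = 300
Total cost = 740.
The route P→Café1 is not used.

0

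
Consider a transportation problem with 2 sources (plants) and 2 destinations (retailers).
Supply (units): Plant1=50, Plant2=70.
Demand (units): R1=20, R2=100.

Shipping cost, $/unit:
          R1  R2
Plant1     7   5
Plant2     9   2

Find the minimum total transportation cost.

A cheapest plan:
  Plant1→R1: 20 × $7 = $140
  Plant1→R2: 30 × $5 = $150
  Plant2→R2: 70 × $2 = $140
Total = 140 + 150 + 140 = $430.
(Supply check: Plant1 ships 50; Plant2 ships 70.)

430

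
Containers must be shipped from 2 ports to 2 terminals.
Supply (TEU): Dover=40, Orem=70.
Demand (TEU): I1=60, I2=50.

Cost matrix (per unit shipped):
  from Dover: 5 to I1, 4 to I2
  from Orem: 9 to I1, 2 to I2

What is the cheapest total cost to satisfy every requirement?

Optimal allocation:
  Dover to I1: 40 × 5 = 200
  Orem to I1: 20 × 9 = 180
  Orem to I2: 50 × 2 = 100
Total = 200 + 180 + 100 = 480.

480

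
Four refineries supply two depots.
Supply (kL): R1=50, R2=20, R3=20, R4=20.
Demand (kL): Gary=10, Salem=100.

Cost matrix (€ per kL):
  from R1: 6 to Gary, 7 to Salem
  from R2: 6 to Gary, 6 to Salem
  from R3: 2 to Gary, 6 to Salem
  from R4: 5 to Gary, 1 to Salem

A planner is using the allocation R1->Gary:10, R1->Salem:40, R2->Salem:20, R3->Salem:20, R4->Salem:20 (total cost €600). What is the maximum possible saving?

Current plan cost = 10·6 + 40·7 + 20·6 + 20·6 + 20·1 = €600.
Optimal plan:
  R1–Salem: 50 × €7 = €350
  R2–Salem: 20 × €6 = €120
  R3–Gary: 10 × €2 = €20
  R3–Salem: 10 × €6 = €60
  R4–Salem: 20 × €1 = €20
Optimal cost = €570.
Saving = 600 − 570 = €30.

30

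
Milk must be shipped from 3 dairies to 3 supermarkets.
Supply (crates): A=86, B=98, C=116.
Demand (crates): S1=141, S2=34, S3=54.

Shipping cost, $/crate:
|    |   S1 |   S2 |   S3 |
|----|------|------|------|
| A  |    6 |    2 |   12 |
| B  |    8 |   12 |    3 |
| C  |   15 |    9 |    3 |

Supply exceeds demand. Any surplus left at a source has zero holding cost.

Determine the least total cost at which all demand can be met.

1254

A cheapest plan:
  A->S1: 52 crates
  A->S2: 34 crates
  B->S1: 89 crates
  B->S3: 9 crates
  C->S3: 45 crates
Total cost = $1254.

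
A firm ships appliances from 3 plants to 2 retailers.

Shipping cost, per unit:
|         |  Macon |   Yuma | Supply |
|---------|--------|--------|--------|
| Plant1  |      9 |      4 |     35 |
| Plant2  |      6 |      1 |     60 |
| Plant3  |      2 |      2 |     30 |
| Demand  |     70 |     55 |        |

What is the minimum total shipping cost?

A cheapest plan:
  Plant1->Macon: 35 × 9 = 315
  Plant2->Macon: 5 × 6 = 30
  Plant2->Yuma: 55 × 1 = 55
  Plant3->Macon: 30 × 2 = 60
Total = 315 + 30 + 55 + 60 = 460.
(Supply check: Plant1 ships 35; Plant2 ships 60; Plant3 ships 30.)

460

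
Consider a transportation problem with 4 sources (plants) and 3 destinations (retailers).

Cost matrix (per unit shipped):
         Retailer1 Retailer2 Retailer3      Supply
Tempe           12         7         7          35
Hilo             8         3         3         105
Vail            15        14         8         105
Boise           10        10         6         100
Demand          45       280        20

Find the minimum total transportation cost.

2910

One minimum-cost allocation:
  Tempe→Retailer2: 35 units
  Hilo→Retailer2: 105 units
  Vail→Retailer2: 85 units
  Vail→Retailer3: 20 units
  Boise→Retailer1: 45 units
  Boise→Retailer2: 55 units
Total cost = 2910.
(Supply check: Tempe ships 35; Hilo ships 105; Vail ships 105; Boise ships 100.)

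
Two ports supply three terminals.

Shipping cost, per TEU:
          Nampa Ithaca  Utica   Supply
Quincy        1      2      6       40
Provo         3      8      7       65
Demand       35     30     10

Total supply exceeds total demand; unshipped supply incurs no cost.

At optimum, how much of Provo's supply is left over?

30

Minimum-cost shipments:
  Quincy->Nampa: 10 TEU
  Quincy->Ithaca: 30 TEU
  Provo->Nampa: 25 TEU
  Provo->Utica: 10 TEU
Total cost = 215.
Provo ships 35 of its 65, leaving 30.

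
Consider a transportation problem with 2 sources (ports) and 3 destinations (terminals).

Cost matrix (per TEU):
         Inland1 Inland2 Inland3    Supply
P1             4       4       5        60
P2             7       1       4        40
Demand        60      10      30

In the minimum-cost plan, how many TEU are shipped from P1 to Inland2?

0

Optimal shipments:
  P1→Inland1: 60 × 4 = 240
  P2→Inland2: 10 × 1 = 10
  P2→Inland3: 30 × 4 = 120
Total cost = 370.
The route P1→Inland2 is not used.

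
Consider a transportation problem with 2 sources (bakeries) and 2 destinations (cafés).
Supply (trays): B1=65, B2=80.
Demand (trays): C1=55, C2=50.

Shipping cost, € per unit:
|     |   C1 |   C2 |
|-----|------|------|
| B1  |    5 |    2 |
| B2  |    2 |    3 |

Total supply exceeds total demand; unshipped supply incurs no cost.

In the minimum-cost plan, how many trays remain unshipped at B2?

An optimal plan:
  B1 to C2: 50 × €2 = €100
  B2 to C1: 55 × €2 = €110
Total cost = €210.
B2 ships 55 of its 80, leaving 25.

25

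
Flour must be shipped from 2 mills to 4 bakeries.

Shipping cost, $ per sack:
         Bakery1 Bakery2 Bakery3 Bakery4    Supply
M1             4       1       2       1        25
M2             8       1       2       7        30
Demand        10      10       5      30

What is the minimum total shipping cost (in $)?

An optimal shipping plan:
  M1->Bakery4: 25 × $1 = $25
  M2->Bakery1: 10 × $8 = $80
  M2->Bakery2: 10 × $1 = $10
  M2->Bakery3: 5 × $2 = $10
  M2->Bakery4: 5 × $7 = $35
Total = 25 + 80 + 10 + 10 + 35 = $160.
(Supply check: M1 ships 25; M2 ships 30.)

160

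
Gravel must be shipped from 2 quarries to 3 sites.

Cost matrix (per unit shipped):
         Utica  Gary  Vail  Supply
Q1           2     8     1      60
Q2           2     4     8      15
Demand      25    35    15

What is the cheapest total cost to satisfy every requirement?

285

Optimal allocation:
  Q1->Utica: 25 truckloads
  Q1->Gary: 20 truckloads
  Q1->Vail: 15 truckloads
  Q2->Gary: 15 truckloads
Total cost = 285.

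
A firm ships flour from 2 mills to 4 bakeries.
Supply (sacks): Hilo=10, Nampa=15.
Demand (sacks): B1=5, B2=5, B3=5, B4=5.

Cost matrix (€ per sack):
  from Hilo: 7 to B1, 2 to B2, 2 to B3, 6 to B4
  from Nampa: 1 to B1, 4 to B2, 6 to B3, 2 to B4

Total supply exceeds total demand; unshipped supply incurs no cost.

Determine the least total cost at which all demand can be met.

35

One minimum-cost allocation:
  Hilo→B2: 5 × €2 = €10
  Hilo→B3: 5 × €2 = €10
  Nampa→B1: 5 × €1 = €5
  Nampa→B4: 5 × €2 = €10
Total = 10 + 10 + 5 + 10 = €35.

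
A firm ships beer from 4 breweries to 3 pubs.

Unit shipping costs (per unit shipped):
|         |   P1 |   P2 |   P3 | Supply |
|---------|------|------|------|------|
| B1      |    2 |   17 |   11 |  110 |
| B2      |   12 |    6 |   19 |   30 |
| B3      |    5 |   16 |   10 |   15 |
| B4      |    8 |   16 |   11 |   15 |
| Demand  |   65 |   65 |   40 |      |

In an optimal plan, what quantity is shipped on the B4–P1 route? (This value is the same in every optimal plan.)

0

Solving gives:
  B1->P1: 65 × 2 = 130
  B1->P2: 20 × 17 = 340
  B1->P3: 25 × 11 = 275
  B2->P2: 30 × 6 = 180
  B3->P3: 15 × 10 = 150
  B4->P2: 15 × 16 = 240
Total cost = 1315.
The route B4→P1 is not used.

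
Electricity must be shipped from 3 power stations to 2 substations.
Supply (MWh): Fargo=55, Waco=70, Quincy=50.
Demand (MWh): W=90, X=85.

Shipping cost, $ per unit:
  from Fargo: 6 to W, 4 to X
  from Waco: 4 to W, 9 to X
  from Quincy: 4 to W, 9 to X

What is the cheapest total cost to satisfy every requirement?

850

Optimal allocation:
  Fargo→X: 55 × $4 = $220
  Waco→W: 70 × $4 = $280
  Quincy→W: 20 × $4 = $80
  Quincy→X: 30 × $9 = $270
Total = 220 + 280 + 80 + 270 = $850.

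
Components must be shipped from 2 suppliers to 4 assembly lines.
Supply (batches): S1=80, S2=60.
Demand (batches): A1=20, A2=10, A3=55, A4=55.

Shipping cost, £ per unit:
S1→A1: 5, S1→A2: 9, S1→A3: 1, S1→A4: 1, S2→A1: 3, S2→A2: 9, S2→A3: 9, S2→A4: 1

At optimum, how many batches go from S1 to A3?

55

The minimum-cost plan:
  S1→A2: 10 batches
  S1→A3: 55 batches
  S1→A4: 15 batches
  S2→A1: 20 batches
  S2→A4: 40 batches
Total cost = £260.
So S1→A3 carries 55 batches.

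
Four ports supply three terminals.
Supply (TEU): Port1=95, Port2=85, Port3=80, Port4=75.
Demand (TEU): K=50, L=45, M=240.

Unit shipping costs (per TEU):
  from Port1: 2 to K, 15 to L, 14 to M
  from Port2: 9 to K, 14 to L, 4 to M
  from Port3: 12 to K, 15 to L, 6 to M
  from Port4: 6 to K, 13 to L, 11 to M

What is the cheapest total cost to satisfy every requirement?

2420

A cheapest plan:
  Port1->K: 50 × 2 = 100
  Port1->L: 45 × 15 = 675
  Port2->M: 85 × 4 = 340
  Port3->M: 80 × 6 = 480
  Port4->M: 75 × 11 = 825
Total = 100 + 675 + 340 + 480 + 825 = 2420.
(Supply check: Port1 ships 95; Port2 ships 85; Port3 ships 80; Port4 ships 75.)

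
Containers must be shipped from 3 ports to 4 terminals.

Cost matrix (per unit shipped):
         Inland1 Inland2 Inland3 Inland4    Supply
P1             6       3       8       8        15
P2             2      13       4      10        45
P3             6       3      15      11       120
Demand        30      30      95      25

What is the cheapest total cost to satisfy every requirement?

1370

An optimal shipping plan:
  P1→Inland3: 15 × 8 = 120
  P2→Inland3: 45 × 4 = 180
  P3→Inland1: 30 × 6 = 180
  P3→Inland2: 30 × 3 = 90
  P3→Inland3: 35 × 15 = 525
  P3→Inland4: 25 × 11 = 275
Total = 120 + 180 + 180 + 90 + 525 + 275 = 1370.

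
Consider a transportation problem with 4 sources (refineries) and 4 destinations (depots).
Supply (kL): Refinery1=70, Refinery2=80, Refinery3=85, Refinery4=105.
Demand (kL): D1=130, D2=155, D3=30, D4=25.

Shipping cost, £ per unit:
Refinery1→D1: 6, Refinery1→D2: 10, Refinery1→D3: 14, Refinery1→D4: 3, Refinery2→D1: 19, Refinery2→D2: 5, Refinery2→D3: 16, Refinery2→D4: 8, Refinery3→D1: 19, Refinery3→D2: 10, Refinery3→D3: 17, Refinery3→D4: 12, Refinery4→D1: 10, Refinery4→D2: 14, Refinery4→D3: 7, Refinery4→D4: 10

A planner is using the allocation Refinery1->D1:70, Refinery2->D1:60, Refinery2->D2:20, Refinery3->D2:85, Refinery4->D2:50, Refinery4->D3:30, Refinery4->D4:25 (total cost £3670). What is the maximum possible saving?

1065

Current plan cost = 70·6 + 60·19 + 20·5 + 85·10 + 50·14 + 30·7 + 25·10 = £3670.
Optimal plan:
  Refinery1->D1: 55 × £6 = £330
  Refinery1->D4: 15 × £3 = £45
  Refinery2->D2: 80 × £5 = £400
  Refinery3->D2: 75 × £10 = £750
  Refinery3->D4: 10 × £12 = £120
  Refinery4->D1: 75 × £10 = £750
  Refinery4->D3: 30 × £7 = £210
Optimal cost = £2605.
Saving = 3670 − 2605 = £1065.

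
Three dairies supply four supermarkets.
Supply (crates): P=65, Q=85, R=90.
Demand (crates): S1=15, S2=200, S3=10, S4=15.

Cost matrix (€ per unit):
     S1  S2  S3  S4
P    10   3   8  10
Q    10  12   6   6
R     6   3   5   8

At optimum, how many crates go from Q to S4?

15

The minimum-cost plan:
  P to S2: 65 × €3 = €195
  Q to S1: 15 × €10 = €150
  Q to S2: 45 × €12 = €540
  Q to S3: 10 × €6 = €60
  Q to S4: 15 × €6 = €90
  R to S2: 90 × €3 = €270
Total cost = €1305.
So Q→S4 carries 15 crates.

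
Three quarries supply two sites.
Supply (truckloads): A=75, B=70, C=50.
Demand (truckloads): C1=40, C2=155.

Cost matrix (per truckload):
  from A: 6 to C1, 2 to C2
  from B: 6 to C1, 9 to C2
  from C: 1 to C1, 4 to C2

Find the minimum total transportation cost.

860

An optimal shipping plan:
  A->C2: 75 truckloads
  B->C1: 40 truckloads
  B->C2: 30 truckloads
  C->C2: 50 truckloads
Total cost = 860.
(Supply check: A ships 75; B ships 70; C ships 50.)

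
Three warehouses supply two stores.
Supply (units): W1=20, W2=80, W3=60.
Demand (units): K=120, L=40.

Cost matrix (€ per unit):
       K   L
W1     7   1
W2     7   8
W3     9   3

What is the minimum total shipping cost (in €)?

A cheapest plan:
  W1–K: 20 units
  W2–K: 80 units
  W3–K: 20 units
  W3–L: 40 units
Total cost = €1000.

1000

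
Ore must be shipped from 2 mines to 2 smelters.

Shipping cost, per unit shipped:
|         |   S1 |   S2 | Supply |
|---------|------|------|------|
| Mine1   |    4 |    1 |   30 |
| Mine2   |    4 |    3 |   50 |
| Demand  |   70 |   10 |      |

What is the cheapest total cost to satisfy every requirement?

An optimal shipping plan:
  Mine1→S1: 20 tons
  Mine1→S2: 10 tons
  Mine2→S1: 50 tons
Total cost = 290.

290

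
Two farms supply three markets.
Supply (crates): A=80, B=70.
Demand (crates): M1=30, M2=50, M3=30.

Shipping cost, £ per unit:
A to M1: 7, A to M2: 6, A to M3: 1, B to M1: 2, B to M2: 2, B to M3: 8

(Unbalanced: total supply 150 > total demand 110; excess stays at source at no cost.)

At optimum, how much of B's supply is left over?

0

An optimal plan:
  A->M2: 10 × £6 = £60
  A->M3: 30 × £1 = £30
  B->M1: 30 × £2 = £60
  B->M2: 40 × £2 = £80
Total cost = £230.
B ships 70 of its 70, leaving 0.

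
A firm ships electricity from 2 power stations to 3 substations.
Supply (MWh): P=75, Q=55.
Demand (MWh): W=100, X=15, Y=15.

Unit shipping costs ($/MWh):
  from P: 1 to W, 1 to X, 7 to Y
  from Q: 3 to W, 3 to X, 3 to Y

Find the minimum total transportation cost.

A cheapest plan:
  P to W: 60 × $1 = $60
  P to X: 15 × $1 = $15
  Q to W: 40 × $3 = $120
  Q to Y: 15 × $3 = $45
Total = 60 + 15 + 120 + 45 = $240.

240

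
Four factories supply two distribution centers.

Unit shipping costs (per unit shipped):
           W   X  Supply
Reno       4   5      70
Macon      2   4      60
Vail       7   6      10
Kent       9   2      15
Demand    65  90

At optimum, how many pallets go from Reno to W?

The minimum-cost plan:
  Reno to W: 5 pallets
  Reno to X: 65 pallets
  Macon to W: 60 pallets
  Vail to X: 10 pallets
  Kent to X: 15 pallets
Total cost = 555.
So Reno→W carries 5 pallets.

5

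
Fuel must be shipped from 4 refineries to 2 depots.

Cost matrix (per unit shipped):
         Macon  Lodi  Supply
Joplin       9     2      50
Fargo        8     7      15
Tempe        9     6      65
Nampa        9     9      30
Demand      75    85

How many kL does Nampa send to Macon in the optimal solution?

Optimal shipments:
  Joplin->Lodi: 50 × 2 = 100
  Fargo->Macon: 15 × 8 = 120
  Tempe->Macon: 30 × 9 = 270
  Tempe->Lodi: 35 × 6 = 210
  Nampa->Macon: 30 × 9 = 270
Total cost = 970.
So Nampa→Macon carries 30 kL.

30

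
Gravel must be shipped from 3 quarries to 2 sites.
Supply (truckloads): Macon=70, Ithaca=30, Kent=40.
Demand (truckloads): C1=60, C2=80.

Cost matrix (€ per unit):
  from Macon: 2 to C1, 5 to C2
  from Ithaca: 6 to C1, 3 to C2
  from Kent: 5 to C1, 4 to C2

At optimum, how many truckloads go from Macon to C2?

10

The minimum-cost plan:
  Macon->C1: 60 × €2 = €120
  Macon->C2: 10 × €5 = €50
  Ithaca->C2: 30 × €3 = €90
  Kent->C2: 40 × €4 = €160
Total cost = €420.
So Macon→C2 carries 10 truckloads.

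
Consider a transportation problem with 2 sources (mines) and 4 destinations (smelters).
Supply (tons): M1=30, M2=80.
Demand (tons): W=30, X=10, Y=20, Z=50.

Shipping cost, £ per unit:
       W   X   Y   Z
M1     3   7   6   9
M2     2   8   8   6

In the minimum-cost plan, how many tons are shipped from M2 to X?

The minimum-cost plan:
  M1–X: 10 × £7 = £70
  M1–Y: 20 × £6 = £120
  M2–W: 30 × £2 = £60
  M2–Z: 50 × £6 = £300
Total cost = £550.
The route M2→X is not used.

0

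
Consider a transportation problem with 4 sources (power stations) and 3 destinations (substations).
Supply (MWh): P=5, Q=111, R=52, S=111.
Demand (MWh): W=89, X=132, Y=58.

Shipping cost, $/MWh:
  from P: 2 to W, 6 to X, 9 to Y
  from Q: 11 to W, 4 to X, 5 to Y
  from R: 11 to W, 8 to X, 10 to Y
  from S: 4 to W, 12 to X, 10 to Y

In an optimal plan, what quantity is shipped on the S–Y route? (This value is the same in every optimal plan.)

22

The minimum-cost plan:
  P–X: 5 × $6 = $30
  Q–X: 75 × $4 = $300
  Q–Y: 36 × $5 = $180
  R–X: 52 × $8 = $416
  S–W: 89 × $4 = $356
  S–Y: 22 × $10 = $220
Total cost = $1502.
So S→Y carries 22 MWh.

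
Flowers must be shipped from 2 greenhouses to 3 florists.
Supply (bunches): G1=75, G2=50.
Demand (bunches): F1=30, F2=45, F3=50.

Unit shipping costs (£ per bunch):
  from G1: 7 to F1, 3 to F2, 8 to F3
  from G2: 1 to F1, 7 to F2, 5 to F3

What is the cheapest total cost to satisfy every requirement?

A cheapest plan:
  G1 to F2: 45 × £3 = £135
  G1 to F3: 30 × £8 = £240
  G2 to F1: 30 × £1 = £30
  G2 to F3: 20 × £5 = £100
Total = 135 + 240 + 30 + 100 = £505.

505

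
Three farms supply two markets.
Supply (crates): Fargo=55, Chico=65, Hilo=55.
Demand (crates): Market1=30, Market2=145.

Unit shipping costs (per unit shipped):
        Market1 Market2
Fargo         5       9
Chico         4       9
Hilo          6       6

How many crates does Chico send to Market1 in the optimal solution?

The minimum-cost plan:
  Fargo to Market2: 55 × 9 = 495
  Chico to Market1: 30 × 4 = 120
  Chico to Market2: 35 × 9 = 315
  Hilo to Market2: 55 × 6 = 330
Total cost = 1260.
So Chico→Market1 carries 30 crates.

30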